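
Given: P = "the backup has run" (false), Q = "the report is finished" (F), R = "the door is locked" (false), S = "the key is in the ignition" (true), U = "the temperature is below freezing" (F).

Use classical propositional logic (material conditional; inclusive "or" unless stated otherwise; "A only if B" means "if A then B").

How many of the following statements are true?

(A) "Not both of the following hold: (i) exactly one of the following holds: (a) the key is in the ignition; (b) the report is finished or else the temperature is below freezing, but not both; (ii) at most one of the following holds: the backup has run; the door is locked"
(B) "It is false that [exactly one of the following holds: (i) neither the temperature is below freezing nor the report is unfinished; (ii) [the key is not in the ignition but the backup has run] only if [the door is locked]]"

(A): Formalization: (S xor (Q xor U)) nand (P nand R)

Q xor U = F xor F = F
S xor (Q xor U) = T xor F = T
P nand R = F nand F = T
(S xor (Q xor U)) nand (P nand R) = T nand T = F
Thus (A) is false.

(B): Formalization: ~((U nor ~Q) xor ((~S & P) -> R))

~Q = ~F = T
U nor ~Q = F nor T = F
~S = ~T = F
~S & P = F & F = F
(~S & P) -> R = F -> F = T
(U nor ~Q) xor ((~S & P) -> R) = F xor T = T
~((U nor ~Q) xor ((~S & P) -> R)) = ~T = F
So (B) is false.

Count: 0.

0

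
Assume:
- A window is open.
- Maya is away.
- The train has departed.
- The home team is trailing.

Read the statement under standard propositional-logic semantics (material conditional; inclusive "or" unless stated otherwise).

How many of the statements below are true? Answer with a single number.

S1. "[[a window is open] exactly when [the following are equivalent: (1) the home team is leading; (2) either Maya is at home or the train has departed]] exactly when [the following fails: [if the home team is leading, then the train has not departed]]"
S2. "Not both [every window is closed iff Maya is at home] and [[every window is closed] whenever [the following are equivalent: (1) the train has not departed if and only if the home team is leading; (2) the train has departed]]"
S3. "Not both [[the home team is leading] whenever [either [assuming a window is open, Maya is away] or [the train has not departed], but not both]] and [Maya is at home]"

3

Let P = "a window is open" (True), S = "the home team is leading" (False), Q = "Maya is at home" (False), R = "the train has departed" (True).

S1: In symbols: (P iff (S iff (Q or R))) iff not (S -> not R)

Q or R = False or True = True
S iff (Q or R) = False iff True = False
P iff (S iff (Q or R)) = True iff False = False
not R = not True = False
S -> not R = False -> False = True
not (S -> not R) = not True = False
(P iff (S iff (Q or R))) iff not (S -> not R) = False iff False = True
So S1 is true.

S2: Formalization: (not P iff Q) nand (((not R iff S) iff R) -> not P)

not P = not True = False
not P iff Q = False iff False = True
not R = not True = False
not R iff S = False iff False = True
(not R iff S) iff R = True iff True = True
not P = not True = False
((not R iff S) iff R) -> not P = True -> False = False
(not P iff Q) nand (((not R iff S) iff R) -> not P) = True nand False = True
Thus S2 is true.

S3: This is (((P -> not Q) xor not R) -> S) nand Q.

not Q = not False = True
P -> not Q = True -> True = True
not R = not True = False
(P -> not Q) xor not R = True xor False = True
((P -> not Q) xor not R) -> S = True -> False = False
(((P -> not Q) xor not R) -> S) nand Q = False nand False = True
Hence S3 is true.

True statements: 3 (S1, S2, S3).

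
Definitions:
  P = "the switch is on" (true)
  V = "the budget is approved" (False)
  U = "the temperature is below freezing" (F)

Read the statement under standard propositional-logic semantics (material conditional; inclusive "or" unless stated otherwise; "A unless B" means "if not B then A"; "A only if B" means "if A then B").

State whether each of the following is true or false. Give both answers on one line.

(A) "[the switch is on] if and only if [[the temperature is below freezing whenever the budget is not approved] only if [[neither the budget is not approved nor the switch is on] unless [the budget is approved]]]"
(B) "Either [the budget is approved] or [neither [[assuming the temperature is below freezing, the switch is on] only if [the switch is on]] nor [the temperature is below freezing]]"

(A) T, (B) F

(A): This is P iff ((not V -> U) -> ((not V nor P) or V)).

not V = not False = True
not V -> U = True -> False = False
not V = not False = True
not V nor P = True nor True = False
(not V nor P) or V = False or False = False
(not V -> U) -> ((not V nor P) or V) = False -> False = True
P iff ((not V -> U) -> ((not V nor P) or V)) = True iff True = True
So (A) is true.

(B): In symbols: V or (((U -> P) -> P) nor U)

U -> P = False -> True = True
(U -> P) -> P = True -> True = True
((U -> P) -> P) nor U = True nor False = False
V or (((U -> P) -> P) nor U) = False or False = False
Thus (B) is false.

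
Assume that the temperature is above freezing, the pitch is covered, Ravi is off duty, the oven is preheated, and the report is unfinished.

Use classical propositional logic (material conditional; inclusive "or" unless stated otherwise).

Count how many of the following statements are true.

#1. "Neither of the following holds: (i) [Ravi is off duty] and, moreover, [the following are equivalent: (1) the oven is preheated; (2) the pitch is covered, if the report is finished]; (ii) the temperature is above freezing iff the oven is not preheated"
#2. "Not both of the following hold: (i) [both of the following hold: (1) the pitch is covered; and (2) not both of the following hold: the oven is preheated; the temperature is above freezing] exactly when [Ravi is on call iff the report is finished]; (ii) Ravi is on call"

1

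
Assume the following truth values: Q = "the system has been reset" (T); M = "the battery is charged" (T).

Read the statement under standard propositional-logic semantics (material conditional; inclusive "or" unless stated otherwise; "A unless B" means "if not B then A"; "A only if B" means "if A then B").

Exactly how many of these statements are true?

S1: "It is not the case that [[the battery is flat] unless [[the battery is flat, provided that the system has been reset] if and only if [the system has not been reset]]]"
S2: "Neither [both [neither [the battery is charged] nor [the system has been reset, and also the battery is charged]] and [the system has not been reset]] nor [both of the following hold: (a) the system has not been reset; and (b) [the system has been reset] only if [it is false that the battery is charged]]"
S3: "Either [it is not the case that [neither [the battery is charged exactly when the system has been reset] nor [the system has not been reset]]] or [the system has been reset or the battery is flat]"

2

S1: Parsed as not (not M or ((Q -> not M) iff not Q))

not M = not True = False
not M = not True = False
Q -> not M = True -> False = False
not Q = not True = False
(Q -> not M) iff not Q = False iff False = True
not M or ((Q -> not M) iff not Q) = False or True = True
not (not M or ((Q -> not M) iff not Q)) = not True = False
Thus S1 is false.

S2: Formalization: ((M nor (Q and M)) and not Q) nor (not Q and (Q -> not M))

Q and M = True and True = True
M nor (Q and M) = True nor True = False
not Q = not True = False
(M nor (Q and M)) and not Q = False and False = False
not Q = not True = False
not M = not True = False
Q -> not M = True -> False = False
not Q and (Q -> not M) = False and False = False
((M nor (Q and M)) and not Q) nor (not Q and (Q -> not M)) = False nor False = True
So S2 is true.

S3: Formalization: not ((M iff Q) nor not Q) or (Q or not M)

M iff Q = True iff True = True
not Q = not True = False
(M iff Q) nor not Q = True nor False = False
not ((M iff Q) nor not Q) = not False = True
not M = not True = False
Q or not M = True or False = True
not ((M iff Q) nor not Q) or (Q or not M) = True or True = True
Hence S3 is true.

Count: 2.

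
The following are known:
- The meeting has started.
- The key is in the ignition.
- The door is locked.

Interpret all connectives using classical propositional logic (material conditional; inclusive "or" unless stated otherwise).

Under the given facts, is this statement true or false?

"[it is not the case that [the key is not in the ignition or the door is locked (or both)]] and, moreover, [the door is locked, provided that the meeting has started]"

Let V = "the key is in the ignition" (True), S = "the door is locked" (True), P = "the meeting has started" (True).
Parsed as not (not V or S) and (P -> S)

not V = not True = False
not V or S = False or True = True
not (not V or S) = not True = False
P -> S = True -> True = True
not (not V or S) and (P -> S) = False and True = False

false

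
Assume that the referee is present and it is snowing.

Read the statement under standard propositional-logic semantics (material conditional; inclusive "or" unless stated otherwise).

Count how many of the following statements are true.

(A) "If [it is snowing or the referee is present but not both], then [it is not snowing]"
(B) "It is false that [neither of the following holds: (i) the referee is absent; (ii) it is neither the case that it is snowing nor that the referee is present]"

1

Let Q = "it is snowing" (T), P = "the referee is present" (T).

(A): In symbols: (Q xor P) -> ~Q

Q xor P = T xor T = F
~Q = ~T = F
(Q xor P) -> ~Q = F -> F = T
Hence (A) is true.

(B): In symbols: ~(~P nor (Q nor P))

~P = ~T = F
Q nor P = T nor T = F
~P nor (Q nor P) = F nor F = T
~(~P nor (Q nor P)) = ~T = F
So (B) is false.

Count: 1.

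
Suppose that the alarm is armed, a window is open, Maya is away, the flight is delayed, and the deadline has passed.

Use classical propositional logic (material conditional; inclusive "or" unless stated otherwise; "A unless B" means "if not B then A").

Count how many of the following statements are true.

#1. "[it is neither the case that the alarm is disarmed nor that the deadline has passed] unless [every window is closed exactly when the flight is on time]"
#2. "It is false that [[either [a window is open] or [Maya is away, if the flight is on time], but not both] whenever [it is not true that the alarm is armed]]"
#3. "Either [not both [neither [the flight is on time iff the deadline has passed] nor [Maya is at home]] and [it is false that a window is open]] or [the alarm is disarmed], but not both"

2

Let U = "the alarm is armed" (True), P = "the deadline has passed" (True), N = "a window is open" (True), D = "the flight is delayed" (True), Q = "Maya is at home" (False).

#1: This is (not U nor P) or (not N iff not D).

not U = not True = False
not U nor P = False nor True = False
not N = not True = False
not D = not True = False
not N iff not D = False iff False = True
(not U nor P) or (not N iff not D) = False or True = True
So #1 is true.

#2: Formalization: not (not U -> (N xor (not D -> not Q)))

not U = not True = False
not D = not True = False
not Q = not False = True
not D -> not Q = False -> True = True
N xor (not D -> not Q) = True xor True = False
not U -> (N xor (not D -> not Q)) = False -> False = True
not (not U -> (N xor (not D -> not Q))) = not True = False
So #2 is false.

#3: This is (((not D iff P) nor Q) nand not N) xor not U.

not D = not True = False
not D iff P = False iff True = False
(not D iff P) nor Q = False nor False = True
not N = not True = False
((not D iff P) nor Q) nand not N = True nand False = True
not U = not True = False
(((not D iff P) nor Q) nand not N) xor not U = True xor False = True
So #3 is true.

True statements: 2 (#1, #3).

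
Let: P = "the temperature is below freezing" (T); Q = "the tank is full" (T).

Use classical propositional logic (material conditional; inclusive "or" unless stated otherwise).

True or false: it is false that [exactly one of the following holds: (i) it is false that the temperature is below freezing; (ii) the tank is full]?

False

Formalization: not (not P xor Q)

not P = not True = False
not P xor Q = False xor True = True
not (not P xor Q) = not True = False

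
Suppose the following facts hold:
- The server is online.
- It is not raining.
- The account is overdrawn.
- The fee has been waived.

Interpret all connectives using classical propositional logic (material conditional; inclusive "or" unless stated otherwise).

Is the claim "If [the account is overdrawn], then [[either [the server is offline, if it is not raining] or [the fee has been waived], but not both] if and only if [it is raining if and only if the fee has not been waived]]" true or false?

True.

Let R = "the account is overdrawn" (T), Q = "it is raining" (F), P = "the server is online" (T), S = "the fee has been waived" (T).
Formalization: R → (((¬Q → ¬P) ⊕ S) ↔ (Q ↔ ¬S))

¬Q = ¬F = T
¬P = ¬T = F
¬Q → ¬P = T → F = F
(¬Q → ¬P) ⊕ S = F ⊕ T = T
¬S = ¬T = F
Q ↔ ¬S = F ↔ F = T
((¬Q → ¬P) ⊕ S) ↔ (Q ↔ ¬S) = T ↔ T = T
R → (((¬Q → ¬P) ⊕ S) ↔ (Q ↔ ¬S)) = T → T = T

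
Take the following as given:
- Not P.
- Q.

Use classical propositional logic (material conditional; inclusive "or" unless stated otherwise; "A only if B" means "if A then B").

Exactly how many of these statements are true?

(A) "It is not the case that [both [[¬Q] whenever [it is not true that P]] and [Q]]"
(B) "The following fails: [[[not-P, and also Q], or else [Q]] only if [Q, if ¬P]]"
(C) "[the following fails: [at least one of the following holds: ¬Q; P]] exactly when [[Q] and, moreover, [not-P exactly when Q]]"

2

(A): Parsed as not ((not P -> not Q) and Q)

not P = not False = True
not Q = not True = False
not P -> not Q = True -> False = False
(not P -> not Q) and Q = False and True = False
not ((not P -> not Q) and Q) = not False = True
Thus (A) is true.

(B): This is not (((not P and Q) or Q) -> (not P -> Q)).

not P = not False = True
not P and Q = True and True = True
(not P and Q) or Q = True or True = True
not P = not False = True
not P -> Q = True -> True = True
((not P and Q) or Q) -> (not P -> Q) = True -> True = True
not (((not P and Q) or Q) -> (not P -> Q)) = not True = False
So (B) is false.

(C): This is not (not Q or P) iff (Q and (not P iff Q)).

not Q = not True = False
not Q or P = False or False = False
not (not Q or P) = not False = True
not P = not False = True
not P iff Q = True iff True = True
Q and (not P iff Q) = True and True = True
not (not Q or P) iff (Q and (not P iff Q)) = True iff True = True
Thus (C) is true.

2 of the 3 statements are true.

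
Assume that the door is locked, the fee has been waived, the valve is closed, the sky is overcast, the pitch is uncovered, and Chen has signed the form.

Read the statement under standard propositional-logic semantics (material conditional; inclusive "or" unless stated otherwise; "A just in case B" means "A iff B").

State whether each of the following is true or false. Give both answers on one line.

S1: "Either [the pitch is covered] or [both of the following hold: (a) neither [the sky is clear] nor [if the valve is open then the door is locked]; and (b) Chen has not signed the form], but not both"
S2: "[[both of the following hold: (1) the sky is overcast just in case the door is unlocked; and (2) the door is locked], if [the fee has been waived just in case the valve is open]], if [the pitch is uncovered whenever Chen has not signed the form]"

S1 F; S2 T

Let L = "the pitch is covered" (F), V = "the sky is overcast" (T), H = "the valve is open" (F), P = "the door is locked" (T), G = "Chen has signed the form" (T), U = "the fee has been waived" (T).

S1: In symbols: L xor ((~V nor (H -> P)) & ~G)

~V = ~T = F
H -> P = F -> T = T
~V nor (H -> P) = F nor T = F
~G = ~T = F
(~V nor (H -> P)) & ~G = F & F = F
L xor ((~V nor (H -> P)) & ~G) = F xor F = F
Hence S1 is false.

S2: In symbols: (~G -> ~L) -> ((U <-> H) -> ((V <-> ~P) & P))

~G = ~T = F
~L = ~F = T
~G -> ~L = F -> T = T
U <-> H = T <-> F = F
~P = ~T = F
V <-> ~P = T <-> F = F
(V <-> ~P) & P = F & T = F
(U <-> H) -> ((V <-> ~P) & P) = F -> F = T
(~G -> ~L) -> ((U <-> H) -> ((V <-> ~P) & P)) = T -> T = T
Thus S2 is true.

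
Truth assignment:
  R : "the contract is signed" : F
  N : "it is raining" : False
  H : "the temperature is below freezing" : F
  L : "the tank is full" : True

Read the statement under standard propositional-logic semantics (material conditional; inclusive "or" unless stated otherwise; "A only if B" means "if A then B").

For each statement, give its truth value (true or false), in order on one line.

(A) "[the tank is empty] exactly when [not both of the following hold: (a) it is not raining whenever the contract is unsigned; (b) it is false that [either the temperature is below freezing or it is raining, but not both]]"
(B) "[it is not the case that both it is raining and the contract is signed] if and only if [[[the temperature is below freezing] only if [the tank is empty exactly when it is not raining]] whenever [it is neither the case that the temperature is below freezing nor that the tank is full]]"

(A): This is ~L <-> ((~R -> ~N) nand ~(H xor N)).

~L = ~T = F
~R = ~F = T
~N = ~F = T
~R -> ~N = T -> T = T
H xor N = F xor F = F
~(H xor N) = ~F = T
(~R -> ~N) nand ~(H xor N) = T nand T = F
~L <-> ((~R -> ~N) nand ~(H xor N)) = F <-> F = T
Hence (A) is true.

(B): In symbols: (N nand R) <-> ((H nor L) -> (H -> (~L <-> ~N)))

N nand R = F nand F = T
H nor L = F nor T = F
~L = ~T = F
~N = ~F = T
~L <-> ~N = F <-> T = F
H -> (~L <-> ~N) = F -> F = T
(H nor L) -> (H -> (~L <-> ~N)) = F -> T = T
(N nand R) <-> ((H nor L) -> (H -> (~L <-> ~N))) = T <-> T = T
Hence (B) is true.

(A) T / (B) T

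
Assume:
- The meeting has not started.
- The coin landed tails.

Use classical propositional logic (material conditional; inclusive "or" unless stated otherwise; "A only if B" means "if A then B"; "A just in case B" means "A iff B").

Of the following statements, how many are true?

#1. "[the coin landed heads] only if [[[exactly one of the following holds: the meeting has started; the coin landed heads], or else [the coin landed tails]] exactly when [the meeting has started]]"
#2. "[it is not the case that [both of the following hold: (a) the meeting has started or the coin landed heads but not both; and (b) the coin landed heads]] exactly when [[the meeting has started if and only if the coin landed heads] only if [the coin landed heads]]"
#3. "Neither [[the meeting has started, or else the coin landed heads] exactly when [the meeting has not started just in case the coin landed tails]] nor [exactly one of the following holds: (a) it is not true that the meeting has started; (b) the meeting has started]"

1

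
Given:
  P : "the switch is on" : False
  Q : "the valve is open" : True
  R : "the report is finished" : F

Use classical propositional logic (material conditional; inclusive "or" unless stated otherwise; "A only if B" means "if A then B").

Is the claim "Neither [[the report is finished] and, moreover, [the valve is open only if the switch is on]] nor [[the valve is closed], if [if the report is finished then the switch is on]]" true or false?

Formalization: (R and (Q -> P)) nor ((R -> P) -> not Q)

Q -> P = True -> False = False
R and (Q -> P) = False and False = False
R -> P = False -> False = True
not Q = not True = False
(R -> P) -> not Q = True -> False = False
(R and (Q -> P)) nor ((R -> P) -> not Q) = False nor False = True

True.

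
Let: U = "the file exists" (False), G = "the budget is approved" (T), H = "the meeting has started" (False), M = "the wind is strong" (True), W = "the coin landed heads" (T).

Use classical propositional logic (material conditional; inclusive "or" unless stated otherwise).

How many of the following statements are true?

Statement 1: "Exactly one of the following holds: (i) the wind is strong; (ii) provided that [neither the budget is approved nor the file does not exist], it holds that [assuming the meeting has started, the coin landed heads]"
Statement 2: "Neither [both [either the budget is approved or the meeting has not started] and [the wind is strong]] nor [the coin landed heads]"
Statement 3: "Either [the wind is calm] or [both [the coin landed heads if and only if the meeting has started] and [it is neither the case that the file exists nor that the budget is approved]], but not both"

0

Statement 1: Formalization: M ⊕ ((G ↓ ¬U) → (H → W))

¬U = ¬F = T
G ↓ ¬U = T ↓ T = F
H → W = F → T = T
(G ↓ ¬U) → (H → W) = F → T = T
M ⊕ ((G ↓ ¬U) → (H → W)) = T ⊕ T = F
Thus Statement 1 is false.

Statement 2: Formalization: ((G ∨ ¬H) ∧ M) ↓ W

¬H = ¬F = T
G ∨ ¬H = T ∨ T = T
(G ∨ ¬H) ∧ M = T ∧ T = T
((G ∨ ¬H) ∧ M) ↓ W = T ↓ T = F
So Statement 2 is false.

Statement 3: Parsed as ¬M ⊕ ((W ↔ H) ∧ (U ↓ G))

¬M = ¬T = F
W ↔ H = T ↔ F = F
U ↓ G = F ↓ T = F
(W ↔ H) ∧ (U ↓ G) = F ∧ F = F
¬M ⊕ ((W ↔ H) ∧ (U ↓ G)) = F ⊕ F = F
So Statement 3 is false.

Count: 0.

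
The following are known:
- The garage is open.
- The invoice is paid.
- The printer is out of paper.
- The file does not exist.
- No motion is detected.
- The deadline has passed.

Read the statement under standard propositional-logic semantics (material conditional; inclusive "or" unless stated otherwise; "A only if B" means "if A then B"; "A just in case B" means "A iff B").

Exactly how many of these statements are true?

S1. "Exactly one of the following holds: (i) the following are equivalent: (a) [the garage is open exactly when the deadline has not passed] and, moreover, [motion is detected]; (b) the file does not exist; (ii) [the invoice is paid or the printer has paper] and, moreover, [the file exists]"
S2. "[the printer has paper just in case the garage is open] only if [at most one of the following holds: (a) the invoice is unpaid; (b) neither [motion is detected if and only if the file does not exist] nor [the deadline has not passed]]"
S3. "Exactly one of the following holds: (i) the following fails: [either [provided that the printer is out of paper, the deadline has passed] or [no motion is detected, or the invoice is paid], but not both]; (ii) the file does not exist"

Let P = "the garage is closed" (False), V = "the deadline has passed" (True), U = "motion is detected" (False), S = "the file exists" (False), Q = "the invoice is paid" (True), R = "the printer has paper" (False).

S1: In symbols: (((not P iff not V) and U) iff not S) xor ((Q or R) and S)

not P = not False = True
not V = not True = False
not P iff not V = True iff False = False
(not P iff not V) and U = False and False = False
not S = not False = True
((not P iff not V) and U) iff not S = False iff True = False
Q or R = True or False = True
(Q or R) and S = True and False = False
(((not P iff not V) and U) iff not S) xor ((Q or R) and S) = False xor False = False
Hence S1 is false.

S2: This is (R iff not P) -> (not Q nand ((U iff not S) nor not V)).

not P = not False = True
R iff not P = False iff True = False
not Q = not True = False
not S = not False = True
U iff not S = False iff True = False
not V = not True = False
(U iff not S) nor not V = False nor False = True
not Q nand ((U iff not S) nor not V) = False nand True = True
(R iff not P) -> (not Q nand ((U iff not S) nor not V)) = False -> True = True
So S2 is true.

S3: Parsed as not ((not R -> V) xor (not U or Q)) xor not S

not R = not False = True
not R -> V = True -> True = True
not U = not False = True
not U or Q = True or True = True
(not R -> V) xor (not U or Q) = True xor True = False
not ((not R -> V) xor (not U or Q)) = not False = True
not S = not False = True
not ((not R -> V) xor (not U or Q)) xor not S = True xor True = False
So S3 is false.

True statements: 1 (S2).

1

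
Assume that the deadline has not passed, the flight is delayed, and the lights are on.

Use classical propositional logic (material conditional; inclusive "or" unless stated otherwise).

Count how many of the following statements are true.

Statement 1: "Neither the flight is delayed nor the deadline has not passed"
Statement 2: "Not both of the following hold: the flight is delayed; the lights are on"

0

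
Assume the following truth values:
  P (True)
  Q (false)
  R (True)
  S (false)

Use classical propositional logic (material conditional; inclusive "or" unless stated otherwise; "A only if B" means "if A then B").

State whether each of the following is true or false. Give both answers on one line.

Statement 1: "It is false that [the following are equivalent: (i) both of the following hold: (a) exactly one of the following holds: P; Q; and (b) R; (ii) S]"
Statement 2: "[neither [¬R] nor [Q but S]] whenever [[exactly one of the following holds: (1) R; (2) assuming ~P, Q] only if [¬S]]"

Statement 1 T; Statement 2 T

Statement 1: This is not (((P xor Q) and R) iff S).

P xor Q = True xor False = True
(P xor Q) and R = True and True = True
((P xor Q) and R) iff S = True iff False = False
not (((P xor Q) and R) iff S) = not False = True
Thus Statement 1 is true.

Statement 2: This is ((R xor (not P -> Q)) -> not S) -> (not R nor (Q and S)).

not P = not True = False
not P -> Q = False -> False = True
R xor (not P -> Q) = True xor True = False
not S = not False = True
(R xor (not P -> Q)) -> not S = False -> True = True
not R = not True = False
Q and S = False and False = False
not R nor (Q and S) = False nor False = True
((R xor (not P -> Q)) -> not S) -> (not R nor (Q and S)) = True -> True = True
Thus Statement 2 is true.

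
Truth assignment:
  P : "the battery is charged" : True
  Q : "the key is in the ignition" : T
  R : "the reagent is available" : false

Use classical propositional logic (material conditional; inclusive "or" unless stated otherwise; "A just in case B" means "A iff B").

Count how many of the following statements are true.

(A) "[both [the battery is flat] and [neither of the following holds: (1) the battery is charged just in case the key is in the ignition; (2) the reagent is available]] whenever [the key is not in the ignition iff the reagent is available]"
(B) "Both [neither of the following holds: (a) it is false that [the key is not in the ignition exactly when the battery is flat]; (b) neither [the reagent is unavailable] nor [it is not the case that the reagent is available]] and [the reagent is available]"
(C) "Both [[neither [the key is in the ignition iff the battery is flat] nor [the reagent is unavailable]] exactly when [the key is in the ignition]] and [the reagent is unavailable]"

(A): Parsed as (not Q iff R) -> (not P and ((P iff Q) nor R))

not Q = not True = False
not Q iff R = False iff False = True
not P = not True = False
P iff Q = True iff True = True
(P iff Q) nor R = True nor False = False
not P and ((P iff Q) nor R) = False and False = False
(not Q iff R) -> (not P and ((P iff Q) nor R)) = True -> False = False
Hence (A) is false.

(B): Parsed as (not (not Q iff not P) nor (not R nor not R)) and R

not Q = not True = False
not P = not True = False
not Q iff not P = False iff False = True
not (not Q iff not P) = not True = False
not R = not False = True
not R = not False = True
not R nor not R = True nor True = False
not (not Q iff not P) nor (not R nor not R) = False nor False = True
(not (not Q iff not P) nor (not R nor not R)) and R = True and False = False
Hence (B) is false.

(C): This is (((Q iff not P) nor not R) iff Q) and not R.

not P = not True = False
Q iff not P = True iff False = False
not R = not False = True
(Q iff not P) nor not R = False nor True = False
((Q iff not P) nor not R) iff Q = False iff True = False
not R = not False = True
(((Q iff not P) nor not R) iff Q) and not R = False and True = False
Thus (C) is false.

True statements: 0 (none).

0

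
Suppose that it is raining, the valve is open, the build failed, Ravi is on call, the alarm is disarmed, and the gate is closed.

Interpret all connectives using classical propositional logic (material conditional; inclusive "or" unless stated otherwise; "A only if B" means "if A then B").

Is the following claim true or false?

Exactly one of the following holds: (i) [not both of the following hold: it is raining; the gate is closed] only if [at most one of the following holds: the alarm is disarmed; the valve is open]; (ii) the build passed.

Let P = "it is raining" (T), V = "the gate is open" (F), U = "the alarm is armed" (F), Q = "the valve is open" (T), R = "the build passed" (F).
In symbols: ((P nand ~V) -> (~U nand Q)) xor R

~V = ~F = T
P nand ~V = T nand T = F
~U = ~F = T
~U nand Q = T nand T = F
(P nand ~V) -> (~U nand Q) = F -> F = T
((P nand ~V) -> (~U nand Q)) xor R = T xor F = T

The statement is true.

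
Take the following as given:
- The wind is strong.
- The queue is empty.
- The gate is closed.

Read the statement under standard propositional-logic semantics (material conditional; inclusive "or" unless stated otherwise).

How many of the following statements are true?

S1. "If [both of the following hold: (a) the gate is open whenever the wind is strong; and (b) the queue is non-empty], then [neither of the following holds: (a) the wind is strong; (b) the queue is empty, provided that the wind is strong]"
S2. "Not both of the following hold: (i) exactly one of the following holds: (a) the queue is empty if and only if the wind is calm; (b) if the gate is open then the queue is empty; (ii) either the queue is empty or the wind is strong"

Let P = "the wind is strong" (True), R = "the gate is open" (False), Q = "the queue is empty" (True).

S1: In symbols: ((P -> R) and not Q) -> (P nor (P -> Q))

P -> R = True -> False = False
not Q = not True = False
(P -> R) and not Q = False and False = False
P -> Q = True -> True = True
P nor (P -> Q) = True nor True = False
((P -> R) and not Q) -> (P nor (P -> Q)) = False -> False = True
So S1 is true.

S2: This is ((Q iff not P) xor (R -> Q)) nand (Q or P).

not P = not True = False
Q iff not P = True iff False = False
R -> Q = False -> True = True
(Q iff not P) xor (R -> Q) = False xor True = True
Q or P = True or True = True
((Q iff not P) xor (R -> Q)) nand (Q or P) = True nand True = False
Hence S2 is false.

1 of the 2 statements is true (S1).

1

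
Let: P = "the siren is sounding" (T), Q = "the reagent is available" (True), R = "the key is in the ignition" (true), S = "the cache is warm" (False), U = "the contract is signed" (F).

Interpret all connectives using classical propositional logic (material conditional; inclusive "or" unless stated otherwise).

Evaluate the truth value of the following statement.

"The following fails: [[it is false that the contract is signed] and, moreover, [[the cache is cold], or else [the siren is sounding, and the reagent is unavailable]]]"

False

Parsed as not (not U and (not S or (P and not Q)))

not U = not False = True
not S = not False = True
not Q = not True = False
P and not Q = True and False = False
not S or (P and not Q) = True or False = True
not U and (not S or (P and not Q)) = True and True = True
not (not U and (not S or (P and not Q))) = not True = False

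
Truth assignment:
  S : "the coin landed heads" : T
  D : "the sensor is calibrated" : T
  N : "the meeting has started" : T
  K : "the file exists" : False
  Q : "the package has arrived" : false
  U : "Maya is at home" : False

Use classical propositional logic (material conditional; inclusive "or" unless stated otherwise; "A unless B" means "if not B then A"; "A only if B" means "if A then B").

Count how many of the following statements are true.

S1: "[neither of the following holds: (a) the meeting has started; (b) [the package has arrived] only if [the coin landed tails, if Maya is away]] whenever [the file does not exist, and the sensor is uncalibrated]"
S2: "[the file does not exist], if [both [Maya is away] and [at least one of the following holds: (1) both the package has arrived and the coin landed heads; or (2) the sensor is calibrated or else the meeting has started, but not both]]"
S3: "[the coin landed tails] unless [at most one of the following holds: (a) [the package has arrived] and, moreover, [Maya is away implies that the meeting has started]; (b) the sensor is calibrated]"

3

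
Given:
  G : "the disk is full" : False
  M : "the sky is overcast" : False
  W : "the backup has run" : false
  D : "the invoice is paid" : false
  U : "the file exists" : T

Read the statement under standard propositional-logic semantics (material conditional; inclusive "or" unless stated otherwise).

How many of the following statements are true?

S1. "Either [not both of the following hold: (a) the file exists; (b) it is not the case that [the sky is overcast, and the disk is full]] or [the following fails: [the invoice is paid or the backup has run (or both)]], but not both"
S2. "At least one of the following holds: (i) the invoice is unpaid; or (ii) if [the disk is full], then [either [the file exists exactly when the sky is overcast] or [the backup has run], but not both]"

2

S1: Formalization: (U nand not (M and G)) xor not (D or W)

M and G = False and False = False
not (M and G) = not False = True
U nand not (M and G) = True nand True = False
D or W = False or False = False
not (D or W) = not False = True
(U nand not (M and G)) xor not (D or W) = False xor True = True
So S1 is true.

S2: In symbols: not D or (G -> ((U iff M) xor W))

not D = not False = True
U iff M = True iff False = False
(U iff M) xor W = False xor False = False
G -> ((U iff M) xor W) = False -> False = True
not D or (G -> ((U iff M) xor W)) = True or True = True
So S2 is true.

True statements: 2.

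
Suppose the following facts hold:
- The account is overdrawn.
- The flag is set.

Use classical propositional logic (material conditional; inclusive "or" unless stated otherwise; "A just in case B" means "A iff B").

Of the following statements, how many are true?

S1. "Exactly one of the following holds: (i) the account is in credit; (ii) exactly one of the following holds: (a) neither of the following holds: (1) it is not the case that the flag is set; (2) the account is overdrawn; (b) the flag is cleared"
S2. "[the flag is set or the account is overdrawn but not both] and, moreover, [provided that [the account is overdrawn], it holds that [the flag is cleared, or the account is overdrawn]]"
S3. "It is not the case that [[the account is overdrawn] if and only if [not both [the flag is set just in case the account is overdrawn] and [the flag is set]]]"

1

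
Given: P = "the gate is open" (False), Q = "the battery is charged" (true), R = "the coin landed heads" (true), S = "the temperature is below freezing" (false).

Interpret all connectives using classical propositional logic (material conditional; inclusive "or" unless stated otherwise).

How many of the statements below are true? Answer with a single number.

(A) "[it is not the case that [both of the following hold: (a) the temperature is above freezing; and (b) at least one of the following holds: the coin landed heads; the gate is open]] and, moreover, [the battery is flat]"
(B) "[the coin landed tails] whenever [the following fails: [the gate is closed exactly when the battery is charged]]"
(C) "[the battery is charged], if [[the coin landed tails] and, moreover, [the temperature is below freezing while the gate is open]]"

2

(A): In symbols: ¬(¬S ∧ (R ∨ P)) ∧ ¬Q

¬S = ¬F = T
R ∨ P = T ∨ F = T
¬S ∧ (R ∨ P) = T ∧ T = T
¬(¬S ∧ (R ∨ P)) = ¬T = F
¬Q = ¬T = F
¬(¬S ∧ (R ∨ P)) ∧ ¬Q = F ∧ F = F
Hence (A) is false.

(B): Formalization: ¬(¬P ↔ Q) → ¬R

¬P = ¬F = T
¬P ↔ Q = T ↔ T = T
¬(¬P ↔ Q) = ¬T = F
¬R = ¬T = F
¬(¬P ↔ Q) → ¬R = F → F = T
So (B) is true.

(C): Formalization: (¬R ∧ (S ∧ P)) → Q

¬R = ¬T = F
S ∧ P = F ∧ F = F
¬R ∧ (S ∧ P) = F ∧ F = F
(¬R ∧ (S ∧ P)) → Q = F → T = T
Hence (C) is true.

2 of the 3 statements are true ((B), (C)).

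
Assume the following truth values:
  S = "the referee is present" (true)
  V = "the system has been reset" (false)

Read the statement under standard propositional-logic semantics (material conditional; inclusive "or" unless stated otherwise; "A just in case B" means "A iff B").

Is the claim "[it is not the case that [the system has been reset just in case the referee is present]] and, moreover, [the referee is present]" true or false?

Parsed as ~(V <-> S) & S

V <-> S = F <-> T = F
~(V <-> S) = ~F = T
~(V <-> S) & S = T & T = T

The statement is true.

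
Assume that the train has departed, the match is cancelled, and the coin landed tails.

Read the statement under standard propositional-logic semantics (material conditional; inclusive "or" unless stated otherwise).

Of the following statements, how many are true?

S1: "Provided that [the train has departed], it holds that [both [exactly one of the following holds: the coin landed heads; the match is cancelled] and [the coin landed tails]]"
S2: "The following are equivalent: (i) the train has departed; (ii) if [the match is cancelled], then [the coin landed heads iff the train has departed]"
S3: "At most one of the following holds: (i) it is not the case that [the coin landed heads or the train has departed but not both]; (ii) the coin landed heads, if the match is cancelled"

Let P = "the train has departed" (T), R = "the coin landed heads" (F), Q = "the match is cancelled" (T).

S1: In symbols: P → ((R ⊕ Q) ∧ ¬R)

R ⊕ Q = F ⊕ T = T
¬R = ¬F = T
(R ⊕ Q) ∧ ¬R = T ∧ T = T
P → ((R ⊕ Q) ∧ ¬R) = T → T = T
Thus S1 is true.

S2: In symbols: P ↔ (Q → (R ↔ P))

R ↔ P = F ↔ T = F
Q → (R ↔ P) = T → F = F
P ↔ (Q → (R ↔ P)) = T ↔ F = F
Hence S2 is false.

S3: This is ¬(R ⊕ P) ↑ (Q → R).

R ⊕ P = F ⊕ T = T
¬(R ⊕ P) = ¬T = F
Q → R = T → F = F
¬(R ⊕ P) ↑ (Q → R) = F ↑ F = T
So S3 is true.

True statements: 2 (S1, S3).

2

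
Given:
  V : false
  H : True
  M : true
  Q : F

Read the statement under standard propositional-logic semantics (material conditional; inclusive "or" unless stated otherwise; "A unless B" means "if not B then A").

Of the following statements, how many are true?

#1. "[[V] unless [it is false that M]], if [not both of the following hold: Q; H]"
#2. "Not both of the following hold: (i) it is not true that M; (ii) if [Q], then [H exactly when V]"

1

#1: This is (Q nand H) -> (V | ~M).

Q nand H = F nand T = T
~M = ~T = F
V | ~M = F | F = F
(Q nand H) -> (V | ~M) = T -> F = F
So #1 is false.

#2: Formalization: ~M nand (Q -> (H <-> V))

~M = ~T = F
H <-> V = T <-> F = F
Q -> (H <-> V) = F -> F = T
~M nand (Q -> (H <-> V)) = F nand T = T
So #2 is true.

Count: 1.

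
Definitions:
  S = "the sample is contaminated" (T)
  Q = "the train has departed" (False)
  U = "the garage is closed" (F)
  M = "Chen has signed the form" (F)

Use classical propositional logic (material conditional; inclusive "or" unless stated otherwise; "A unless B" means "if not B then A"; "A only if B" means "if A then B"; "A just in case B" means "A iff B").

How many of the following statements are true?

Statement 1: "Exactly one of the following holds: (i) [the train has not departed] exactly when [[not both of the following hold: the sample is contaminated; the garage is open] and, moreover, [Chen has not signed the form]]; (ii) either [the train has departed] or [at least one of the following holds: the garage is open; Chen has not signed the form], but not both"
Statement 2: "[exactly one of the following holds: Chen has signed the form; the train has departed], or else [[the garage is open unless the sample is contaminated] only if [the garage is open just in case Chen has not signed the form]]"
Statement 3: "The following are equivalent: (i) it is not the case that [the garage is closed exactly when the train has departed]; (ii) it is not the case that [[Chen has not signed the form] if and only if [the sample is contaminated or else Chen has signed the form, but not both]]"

Statement 1: Formalization: (not Q iff ((S nand not U) and not M)) xor (Q xor (not U or not M))

not Q = not False = True
not U = not False = True
S nand not U = True nand True = False
not M = not False = True
(S nand not U) and not M = False and True = False
not Q iff ((S nand not U) and not M) = True iff False = False
not U = not False = True
not M = not False = True
not U or not M = True or True = True
Q xor (not U or not M) = False xor True = True
(not Q iff ((S nand not U) and not M)) xor (Q xor (not U or not M)) = False xor True = True
Hence Statement 1 is true.

Statement 2: This is (M xor Q) or ((not U or S) -> (not U iff not M)).

M xor Q = False xor False = False
not U = not False = True
not U or S = True or True = True
not U = not False = True
not M = not False = True
not U iff not M = True iff True = True
(not U or S) -> (not U iff not M) = True -> True = True
(M xor Q) or ((not U or S) -> (not U iff not M)) = False or True = True
So Statement 2 is true.

Statement 3: This is not (U iff Q) iff not (not M iff (S xor M)).

U iff Q = False iff False = True
not (U iff Q) = not True = False
not M = not False = True
S xor M = True xor False = True
not M iff (S xor M) = True iff True = True
not (not M iff (S xor M)) = not True = False
not (U iff Q) iff not (not M iff (S xor M)) = False iff False = True
So Statement 3 is true.

3 of the 3 statements are true.

3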